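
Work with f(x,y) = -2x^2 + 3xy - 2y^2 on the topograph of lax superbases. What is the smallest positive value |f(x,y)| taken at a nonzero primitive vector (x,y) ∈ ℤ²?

translate: b→1 (≡-3 mod 4), so (2,-3,2)→(2,1,1)
flip: (2,1,1)→(1,-1,2)
translate: b→1 (≡-1 mod 2), so (1,-1,2)→(1,1,2)
reduced (well bottom): (1,1,2) with a≤c, −a<b≤a
well minimum |f| = |-1| = 1 (negative-definite)

1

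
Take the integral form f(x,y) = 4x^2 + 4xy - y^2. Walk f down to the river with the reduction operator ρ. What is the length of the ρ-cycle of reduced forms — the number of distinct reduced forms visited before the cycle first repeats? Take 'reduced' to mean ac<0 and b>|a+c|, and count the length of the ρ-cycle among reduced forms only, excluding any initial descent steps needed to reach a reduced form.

D = 32, ⌊√D⌋ = 5
river: ρ → (-1,4,4)
river: ρ → (4,4,-1)
ρ-cycle length = 2 (tail of 0 descent steps not counted)

2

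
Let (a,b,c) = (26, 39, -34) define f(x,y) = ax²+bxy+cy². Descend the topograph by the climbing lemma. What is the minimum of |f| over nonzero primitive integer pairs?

river: ρ → (-34,29,31)
river: ρ → (31,33,-32)
river: ρ → (-32,31,32)
river: ρ → (32,33,-31)
river: ρ → (-31,29,34)
river: ρ → (34,39,-26)
river: ρ → (-26,65,8)
river: ρ → (8,63,-34)
river: ρ → (-34,5,37)
river: ρ → (37,69,-2)
river: ρ → (-2,71,2)
river: ρ → (2,69,-37)
river: ρ → (-37,5,34)
river: ρ → (34,63,-8)
river: ρ → (-8,65,26)
river: ρ → (26,39,-34)
closes: descent 0, river 16
min |a| on river = 2

2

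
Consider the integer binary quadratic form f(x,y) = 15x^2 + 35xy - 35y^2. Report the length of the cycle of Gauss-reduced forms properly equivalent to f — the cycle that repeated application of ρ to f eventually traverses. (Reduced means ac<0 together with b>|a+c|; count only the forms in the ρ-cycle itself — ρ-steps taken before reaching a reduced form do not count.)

D = 3325, ⌊√D⌋ = 57
river: ρ → (-35,35,15)
river: ρ → (15,55,-5)
river: ρ → (-5,55,15)
river: ρ → (15,35,-35)
ρ-cycle length = 4 (tail of 0 descent steps not counted)

4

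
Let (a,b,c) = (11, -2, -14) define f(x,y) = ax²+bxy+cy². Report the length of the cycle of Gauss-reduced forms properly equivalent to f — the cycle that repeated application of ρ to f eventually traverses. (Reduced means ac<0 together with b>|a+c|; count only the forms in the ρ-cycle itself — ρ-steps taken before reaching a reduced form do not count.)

D = 620, ⌊√D⌋ = 24
descent: ρ → (-14,2,11)
descent: ρ → (11,20,-5)  [lands on river]
river: ρ → (-5,20,11)
river: ρ → (11,24,-1)
river: ρ → (-1,24,11)
ρ-cycle length = 4 (tail of 2 descent steps not counted)

4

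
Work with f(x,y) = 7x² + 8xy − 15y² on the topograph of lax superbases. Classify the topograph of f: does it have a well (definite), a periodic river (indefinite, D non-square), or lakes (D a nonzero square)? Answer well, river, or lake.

D = b²−4ac = 8² − 4·7·(-15) = 484
D = 22² is a perfect square ⇒ form factors over ℤ ⇒ lakes

lake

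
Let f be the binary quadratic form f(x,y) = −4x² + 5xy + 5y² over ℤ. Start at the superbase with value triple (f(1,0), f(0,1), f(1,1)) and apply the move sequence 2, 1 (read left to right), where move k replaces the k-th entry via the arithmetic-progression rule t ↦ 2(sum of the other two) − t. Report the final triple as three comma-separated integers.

start (-4,5,6) = (f(1,0),f(0,1),f(1,1))
replace slot 2: 2·((-4)+6) − 5 = -1 → (-4,-1,6)
replace slot 1: 2·((-1)+6) − (-4) = 14 → (14,-1,6)

14,-1,6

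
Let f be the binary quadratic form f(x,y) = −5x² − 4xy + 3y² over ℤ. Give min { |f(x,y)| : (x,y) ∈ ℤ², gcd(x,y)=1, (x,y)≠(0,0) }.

descent: ρ → (3,4,-5)  [lands on river]
river: ρ → (-5,6,2)
river: ρ → (2,6,-5)
river: ρ → (-5,4,3)
river: ρ → (3,8,-1)
river: ρ → (-1,8,3)
closes: descent 1, river 6
min |a| on river = 1

1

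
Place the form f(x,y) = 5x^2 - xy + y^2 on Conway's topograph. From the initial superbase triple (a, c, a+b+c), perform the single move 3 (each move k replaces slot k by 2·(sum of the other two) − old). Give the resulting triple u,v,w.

start (5,1,5) = (f(1,0),f(0,1),f(1,1))
replace slot 3: 2·(5+1) − 5 = 7 → (5,1,7)

5,1,7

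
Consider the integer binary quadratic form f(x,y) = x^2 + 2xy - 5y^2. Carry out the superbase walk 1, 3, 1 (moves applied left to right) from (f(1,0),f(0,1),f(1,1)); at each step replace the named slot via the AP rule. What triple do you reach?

start (1,-5,-2) = (f(1,0),f(0,1),f(1,1))
replace slot 1: 2·((-5)+(-2)) − 1 = -15 → (-15,-5,-2)
replace slot 3: 2·((-15)+(-5)) − (-2) = -38 → (-15,-5,-38)
replace slot 1: 2·((-5)+(-38)) − (-15) = -71 → (-71,-5,-38)

-71,-5,-38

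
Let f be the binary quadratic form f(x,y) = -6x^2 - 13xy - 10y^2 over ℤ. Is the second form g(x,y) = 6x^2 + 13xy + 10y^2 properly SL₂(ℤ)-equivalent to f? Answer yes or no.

D₁ = -71, D₂ = -71
f is negative-definite; reduce −f:
−f: translate: b→1 (≡13 mod 12), so (6,13,10)→(6,1,3)
−f: flip: (6,1,3)→(3,-1,6)
−f: reduced (well bottom): (3,-1,6) with a≤c, −a<b≤a
flip sign back: reduced form of f is (-3,1,-6)
g: translate: b→1 (≡13 mod 12), so (6,13,10)→(6,1,3)
g: flip: (6,1,3)→(3,-1,6)
g: reduced (well bottom): (3,-1,6) with a≤c, −a<b≤a
reduced forms (-3, 1, -6) vs (3, -1, 6) ⇒ inequivalent

no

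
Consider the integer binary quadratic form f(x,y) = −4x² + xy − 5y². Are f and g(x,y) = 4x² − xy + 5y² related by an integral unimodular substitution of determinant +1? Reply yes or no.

D₁ = -79, D₂ = -79
f is negative-definite; reduce −f:
−f: reduced (well bottom): (4,-1,5) with a≤c, −a<b≤a
flip sign back: reduced form of f is (-4,1,-5)
g: reduced (well bottom): (4,-1,5) with a≤c, −a<b≤a
reduced forms (-4, 1, -5) vs (4, -1, 5) ⇒ inequivalent

no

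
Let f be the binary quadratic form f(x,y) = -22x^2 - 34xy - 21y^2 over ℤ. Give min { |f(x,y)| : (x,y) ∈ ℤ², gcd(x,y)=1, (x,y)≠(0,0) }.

translate: b→-10 (≡34 mod 44), so (22,34,21)→(22,-10,9)
flip: (22,-10,9)→(9,10,22)
translate: b→-8 (≡10 mod 18), so (9,10,22)→(9,-8,21)
reduced (well bottom): (9,-8,21) with a≤c, −a<b≤a
well minimum |f| = |-9| = 9 (negative-definite)

9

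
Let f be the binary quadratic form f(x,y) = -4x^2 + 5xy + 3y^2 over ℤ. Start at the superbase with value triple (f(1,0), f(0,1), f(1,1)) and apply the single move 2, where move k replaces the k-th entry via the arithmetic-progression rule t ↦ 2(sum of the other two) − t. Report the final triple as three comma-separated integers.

start (-4,3,4) = (f(1,0),f(0,1),f(1,1))
replace slot 2: 2·((-4)+4) − 3 = -3 → (-4,-3,4)

-4,-3,4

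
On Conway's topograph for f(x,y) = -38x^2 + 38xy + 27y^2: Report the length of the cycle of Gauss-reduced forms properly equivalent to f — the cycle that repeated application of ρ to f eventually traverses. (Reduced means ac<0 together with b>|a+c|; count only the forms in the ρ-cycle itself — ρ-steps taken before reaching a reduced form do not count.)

D = 5548, ⌊√D⌋ = 74
river: ρ → (27,70,-6)
river: ρ → (-6,74,3)
river: ρ → (3,70,-54)
river: ρ → (-54,38,19)
river: ρ → (19,38,-54)
river: ρ → (-54,70,3)
river: ρ → (3,74,-6)
river: ρ → (-6,70,27)
river: ρ → (27,38,-38)
river: ρ → (-38,38,27)
ρ-cycle length = 10 (tail of 0 descent steps not counted)

10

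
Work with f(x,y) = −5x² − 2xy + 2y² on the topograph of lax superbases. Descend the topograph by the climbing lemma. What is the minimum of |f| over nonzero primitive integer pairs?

descent: ρ → (2,6,-1)  [lands on river]
river: ρ → (-1,6,2)
closes: descent 1, river 2
min |a| on river = 1

1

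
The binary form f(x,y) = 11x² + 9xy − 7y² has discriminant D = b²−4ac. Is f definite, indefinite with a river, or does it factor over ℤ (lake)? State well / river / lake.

D = b²−4ac = 9² − 4·11·(-7) = 389
D > 0 non-square ⇒ indefinite ⇒ periodic river

river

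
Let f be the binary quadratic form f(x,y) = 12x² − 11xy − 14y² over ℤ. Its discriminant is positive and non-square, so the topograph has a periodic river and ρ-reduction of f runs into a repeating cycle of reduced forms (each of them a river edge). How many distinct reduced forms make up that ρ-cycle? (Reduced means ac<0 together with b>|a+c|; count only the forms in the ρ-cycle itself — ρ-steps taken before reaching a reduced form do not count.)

D = 793, ⌊√D⌋ = 28
descent: ρ → (-14,11,12)  [lands on river]
river: ρ → (12,13,-13)
river: ρ → (-13,13,12)
river: ρ → (12,11,-14)
river: ρ → (-14,17,9)
river: ρ → (9,19,-12)
river: ρ → (-12,5,16)
river: ρ → (16,27,-1)
river: ρ → (-1,27,16)
river: ρ → (16,5,-12)
river: ρ → (-12,19,9)
river: ρ → (9,17,-14)
ρ-cycle length = 12 (tail of 1 descent step not counted)

12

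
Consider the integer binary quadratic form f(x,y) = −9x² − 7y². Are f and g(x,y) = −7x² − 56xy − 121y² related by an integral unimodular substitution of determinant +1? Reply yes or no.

D₁ = -252, D₂ = -252
f is negative-definite; reduce −f:
−f: flip: (9,0,7)→(7,0,9)
−f: reduced (well bottom): (7,0,9) with a≤c, −a<b≤a
flip sign back: reduced form of f is (-7,0,-9)
g is negative-definite; reduce −g:
−g: translate: b→0 (≡56 mod 14), so (7,56,121)→(7,0,9)
−g: reduced (well bottom): (7,0,9) with a≤c, −a<b≤a
flip sign back: reduced form of g is (-7,0,-9)
reduced forms (-7, 0, -9) vs (-7, 0, -9) ⇒ equivalent

yes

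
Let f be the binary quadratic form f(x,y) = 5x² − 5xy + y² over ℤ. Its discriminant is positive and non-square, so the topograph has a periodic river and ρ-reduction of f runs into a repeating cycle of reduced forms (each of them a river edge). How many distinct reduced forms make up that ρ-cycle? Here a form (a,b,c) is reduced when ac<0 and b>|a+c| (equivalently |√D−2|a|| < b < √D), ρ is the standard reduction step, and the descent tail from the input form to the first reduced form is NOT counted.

D = 5, ⌊√D⌋ = 2
descent: ρ → (1,1,-1)  [lands on river]
river: ρ → (-1,1,1)
ρ-cycle length = 2 (tail of 1 descent step not counted)

2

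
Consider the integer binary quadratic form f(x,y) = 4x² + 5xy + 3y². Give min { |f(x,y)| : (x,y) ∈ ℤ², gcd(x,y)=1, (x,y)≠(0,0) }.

translate: b→-3 (≡5 mod 8), so (4,5,3)→(4,-3,2)
flip: (4,-3,2)→(2,3,4)
translate: b→-1 (≡3 mod 4), so (2,3,4)→(2,-1,3)
reduced (well bottom): (2,-1,3) with a≤c, −a<b≤a
well minimum = a = 2

2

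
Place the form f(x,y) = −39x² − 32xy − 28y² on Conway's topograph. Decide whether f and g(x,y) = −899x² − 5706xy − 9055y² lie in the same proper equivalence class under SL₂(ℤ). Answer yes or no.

D₁ = -3344, D₂ = -3344
f is negative-definite; reduce −f:
−f: flip: (39,32,28)→(28,-32,39)
−f: translate: b→24 (≡-32 mod 56), so (28,-32,39)→(28,24,35)
−f: reduced (well bottom): (28,24,35) with a≤c, −a<b≤a
flip sign back: reduced form of f is (-28,-24,-35)
g is negative-definite; reduce −g:
−g: translate: b→312 (≡5706 mod 1798), so (899,5706,9055)→(899,312,28)
−g: flip: (899,312,28)→(28,-312,899)
−g: translate: b→24 (≡-312 mod 56), so (28,-312,899)→(28,24,35)
−g: reduced (well bottom): (28,24,35) with a≤c, −a<b≤a
flip sign back: reduced form of g is (-28,-24,-35)
reduced forms (-28, -24, -35) vs (-28, -24, -35) ⇒ equivalent

yes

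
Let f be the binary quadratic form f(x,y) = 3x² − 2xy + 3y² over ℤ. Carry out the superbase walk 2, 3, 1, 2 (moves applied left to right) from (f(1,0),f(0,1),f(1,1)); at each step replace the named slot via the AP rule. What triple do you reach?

start (3,3,4) = (f(1,0),f(0,1),f(1,1))
replace slot 2: 2·(3+4) − 3 = 11 → (3,11,4)
replace slot 3: 2·(3+11) − 4 = 24 → (3,11,24)
replace slot 1: 2·(11+24) − 3 = 67 → (67,11,24)
replace slot 2: 2·(67+24) − 11 = 171 → (67,171,24)

67,171,24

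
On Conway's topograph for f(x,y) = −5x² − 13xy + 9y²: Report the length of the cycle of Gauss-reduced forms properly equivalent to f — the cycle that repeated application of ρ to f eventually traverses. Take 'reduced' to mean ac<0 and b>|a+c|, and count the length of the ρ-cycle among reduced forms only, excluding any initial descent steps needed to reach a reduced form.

D = 349, ⌊√D⌋ = 18
descent: ρ → (9,13,-5)  [lands on river]
river: ρ → (-5,17,3)
river: ρ → (3,13,-15)
river: ρ → (-15,17,1)
river: ρ → (1,17,-15)
river: ρ → (-15,13,3)
river: ρ → (3,17,-5)
river: ρ → (-5,13,9)
river: ρ → (9,5,-9)
river: ρ → (-9,13,5)
river: ρ → (5,17,-3)
river: ρ → (-3,13,15)
river: ρ → (15,17,-1)
river: ρ → (-1,17,15)
river: ρ → (15,13,-3)
river: ρ → (-3,17,5)
river: ρ → (5,13,-9)
river: ρ → (-9,5,9)
ρ-cycle length = 18 (tail of 1 descent step not counted)

18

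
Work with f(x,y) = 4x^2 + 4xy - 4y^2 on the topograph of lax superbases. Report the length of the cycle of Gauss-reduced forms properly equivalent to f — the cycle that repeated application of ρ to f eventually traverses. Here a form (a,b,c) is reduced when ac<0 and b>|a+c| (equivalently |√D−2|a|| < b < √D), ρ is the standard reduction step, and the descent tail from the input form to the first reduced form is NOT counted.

D = 80, ⌊√D⌋ = 8
river: ρ → (-4,4,4)
river: ρ → (4,4,-4)
ρ-cycle length = 2 (tail of 0 descent steps not counted)

2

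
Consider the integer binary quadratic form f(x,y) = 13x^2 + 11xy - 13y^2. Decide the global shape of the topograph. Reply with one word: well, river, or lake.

D = b²−4ac = 11² − 4·13·(-13) = 797
D > 0 non-square ⇒ indefinite ⇒ periodic river

river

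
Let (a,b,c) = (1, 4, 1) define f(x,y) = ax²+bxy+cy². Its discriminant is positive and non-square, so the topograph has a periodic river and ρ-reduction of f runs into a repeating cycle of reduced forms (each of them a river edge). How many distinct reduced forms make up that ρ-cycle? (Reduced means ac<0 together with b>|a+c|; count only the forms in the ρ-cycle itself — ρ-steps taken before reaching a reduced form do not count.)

D = 12, ⌊√D⌋ = 3
descent: ρ → (1,2,-2)  [lands on river]
river: ρ → (-2,2,1)
ρ-cycle length = 2 (tail of 1 descent step not counted)

2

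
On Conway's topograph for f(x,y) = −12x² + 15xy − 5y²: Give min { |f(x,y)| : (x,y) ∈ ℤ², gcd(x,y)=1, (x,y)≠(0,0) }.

translate: b→9 (≡-15 mod 24), so (12,-15,5)→(12,9,2)
flip: (12,9,2)→(2,-9,12)
translate: b→-1 (≡-9 mod 4), so (2,-9,12)→(2,-1,2)
flip: (2,-1,2)→(2,1,2)
reduced (well bottom): (2,1,2) with a≤c, −a<b≤a
well minimum |f| = |-2| = 2 (negative-definite)

2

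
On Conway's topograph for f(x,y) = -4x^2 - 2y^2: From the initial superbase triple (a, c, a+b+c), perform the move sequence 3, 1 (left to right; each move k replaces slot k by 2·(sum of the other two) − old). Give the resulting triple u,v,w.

start (-4,-2,-6) = (f(1,0),f(0,1),f(1,1))
replace slot 3: 2·((-4)+(-2)) − (-6) = -6 → (-4,-2,-6)
replace slot 1: 2·((-2)+(-6)) − (-4) = -12 → (-12,-2,-6)

-12,-2,-6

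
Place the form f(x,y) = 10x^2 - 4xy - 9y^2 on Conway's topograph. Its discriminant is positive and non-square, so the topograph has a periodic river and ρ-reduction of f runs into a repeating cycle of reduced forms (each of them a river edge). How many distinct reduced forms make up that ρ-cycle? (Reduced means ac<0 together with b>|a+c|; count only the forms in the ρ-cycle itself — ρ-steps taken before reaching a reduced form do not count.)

D = 376, ⌊√D⌋ = 19
descent: ρ → (-9,4,10)  [lands on river]
river: ρ → (10,16,-3)
river: ρ → (-3,14,15)
river: ρ → (15,16,-2)
river: ρ → (-2,16,15)
river: ρ → (15,14,-3)
river: ρ → (-3,16,10)
river: ρ → (10,4,-9)
river: ρ → (-9,14,5)
river: ρ → (5,16,-6)
river: ρ → (-6,8,13)
river: ρ → (13,18,-1)
river: ρ → (-1,18,13)
river: ρ → (13,8,-6)
river: ρ → (-6,16,5)
river: ρ → (5,14,-9)
ρ-cycle length = 16 (tail of 1 descent step not counted)

16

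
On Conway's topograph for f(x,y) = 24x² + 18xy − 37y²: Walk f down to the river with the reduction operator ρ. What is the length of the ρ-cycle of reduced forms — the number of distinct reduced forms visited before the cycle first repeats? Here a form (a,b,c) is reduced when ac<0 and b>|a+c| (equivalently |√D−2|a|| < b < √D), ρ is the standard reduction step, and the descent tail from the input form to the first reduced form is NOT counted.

D = 3876, ⌊√D⌋ = 62
river: ρ → (-37,56,5)
river: ρ → (5,54,-48)
river: ρ → (-48,42,11)
river: ρ → (11,46,-40)
river: ρ → (-40,34,17)
river: ρ → (17,34,-40)
river: ρ → (-40,46,11)
river: ρ → (11,42,-48)
river: ρ → (-48,54,5)
river: ρ → (5,56,-37)
river: ρ → (-37,18,24)
river: ρ → (24,30,-31)
river: ρ → (-31,32,23)
river: ρ → (23,60,-3)
river: ρ → (-3,60,23)
river: ρ → (23,32,-31)
river: ρ → (-31,30,24)
river: ρ → (24,18,-37)
ρ-cycle length = 18 (tail of 0 descent steps not counted)

18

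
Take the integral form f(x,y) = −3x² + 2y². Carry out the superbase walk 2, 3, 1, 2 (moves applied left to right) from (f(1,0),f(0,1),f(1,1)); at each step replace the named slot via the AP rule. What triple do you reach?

start (-3,2,-1) = (f(1,0),f(0,1),f(1,1))
replace slot 2: 2·((-3)+(-1)) − 2 = -10 → (-3,-10,-1)
replace slot 3: 2·((-3)+(-10)) − (-1) = -25 → (-3,-10,-25)
replace slot 1: 2·((-10)+(-25)) − (-3) = -67 → (-67,-10,-25)
replace slot 2: 2·((-67)+(-25)) − (-10) = -174 → (-67,-174,-25)

-67,-174,-25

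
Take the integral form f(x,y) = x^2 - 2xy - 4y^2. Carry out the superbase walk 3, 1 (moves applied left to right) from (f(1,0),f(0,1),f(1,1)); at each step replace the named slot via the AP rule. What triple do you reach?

start (1,-4,-5) = (f(1,0),f(0,1),f(1,1))
replace slot 3: 2·(1+(-4)) − (-5) = -1 → (1,-4,-1)
replace slot 1: 2·((-4)+(-1)) − 1 = -11 → (-11,-4,-1)

-11,-4,-1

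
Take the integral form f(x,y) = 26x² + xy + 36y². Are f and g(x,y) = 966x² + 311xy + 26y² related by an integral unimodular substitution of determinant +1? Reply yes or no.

D₁ = -3743, D₂ = -3743
f: reduced (well bottom): (26,1,36) with a≤c, −a<b≤a
g: flip: (966,311,26)→(26,-311,966)
g: translate: b→1 (≡-311 mod 52), so (26,-311,966)→(26,1,36)
g: reduced (well bottom): (26,1,36) with a≤c, −a<b≤a
reduced forms (26, 1, 36) vs (26, 1, 36) ⇒ equivalent

yes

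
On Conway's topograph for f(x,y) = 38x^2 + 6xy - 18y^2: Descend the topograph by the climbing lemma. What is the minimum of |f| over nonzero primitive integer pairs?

descent: ρ → (-18,30,26)  [lands on river]
river: ρ → (26,22,-22)
river: ρ → (-22,22,26)
river: ρ → (26,30,-18)
river: ρ → (-18,42,14)
river: ρ → (14,42,-18)
closes: descent 1, river 6
min |a| on river = 14

14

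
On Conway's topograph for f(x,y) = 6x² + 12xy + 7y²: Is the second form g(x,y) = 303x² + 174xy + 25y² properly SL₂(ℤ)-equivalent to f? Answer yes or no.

D₁ = -24, D₂ = -24
f: translate: b→0 (≡12 mod 12), so (6,12,7)→(6,0,1)
f: flip: (6,0,1)→(1,0,6)
f: reduced (well bottom): (1,0,6) with a≤c, −a<b≤a
g: flip: (303,174,25)→(25,-174,303)
g: translate: b→-24 (≡-174 mod 50), so (25,-174,303)→(25,-24,6)
g: flip: (25,-24,6)→(6,24,25)
g: translate: b→0 (≡24 mod 12), so (6,24,25)→(6,0,1)
g: flip: (6,0,1)→(1,0,6)
g: reduced (well bottom): (1,0,6) with a≤c, −a<b≤a
reduced forms (1, 0, 6) vs (1, 0, 6) ⇒ equivalent

yes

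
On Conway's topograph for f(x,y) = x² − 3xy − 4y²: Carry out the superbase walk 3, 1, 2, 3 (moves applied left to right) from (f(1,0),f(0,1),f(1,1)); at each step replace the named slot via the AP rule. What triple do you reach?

start (1,-4,-6) = (f(1,0),f(0,1),f(1,1))
replace slot 3: 2·(1+(-4)) − (-6) = 0 → (1,-4,0)
replace slot 1: 2·((-4)+0) − 1 = -9 → (-9,-4,0)
replace slot 2: 2·((-9)+0) − (-4) = -14 → (-9,-14,0)
replace slot 3: 2·((-9)+(-14)) − 0 = -46 → (-9,-14,-46)

-9,-14,-46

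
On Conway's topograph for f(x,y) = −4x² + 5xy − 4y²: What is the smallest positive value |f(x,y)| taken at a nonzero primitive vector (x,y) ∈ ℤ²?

translate: b→3 (≡-5 mod 8), so (4,-5,4)→(4,3,3)
flip: (4,3,3)→(3,-3,4)
translate: b→3 (≡-3 mod 6), so (3,-3,4)→(3,3,4)
reduced (well bottom): (3,3,4) with a≤c, −a<b≤a
well minimum |f| = |-3| = 3 (negative-definite)

3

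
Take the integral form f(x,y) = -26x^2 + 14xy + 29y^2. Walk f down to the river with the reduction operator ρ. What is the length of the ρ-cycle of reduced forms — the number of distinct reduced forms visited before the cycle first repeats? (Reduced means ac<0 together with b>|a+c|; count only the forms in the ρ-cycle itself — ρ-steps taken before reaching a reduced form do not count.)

D = 3212, ⌊√D⌋ = 56
river: ρ → (29,44,-11)
river: ρ → (-11,44,29)
river: ρ → (29,14,-26)
river: ρ → (-26,38,17)
river: ρ → (17,30,-34)
river: ρ → (-34,38,13)
river: ρ → (13,40,-31)
river: ρ → (-31,22,22)
river: ρ → (22,22,-31)
river: ρ → (-31,40,13)
river: ρ → (13,38,-34)
river: ρ → (-34,30,17)
river: ρ → (17,38,-26)
river: ρ → (-26,14,29)
ρ-cycle length = 14 (tail of 0 descent steps not counted)

14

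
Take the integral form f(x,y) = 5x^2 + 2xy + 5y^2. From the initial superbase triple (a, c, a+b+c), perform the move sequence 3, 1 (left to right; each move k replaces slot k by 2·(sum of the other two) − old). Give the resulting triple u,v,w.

start (5,5,12) = (f(1,0),f(0,1),f(1,1))
replace slot 3: 2·(5+5) − 12 = 8 → (5,5,8)
replace slot 1: 2·(5+8) − 5 = 21 → (21,5,8)

21,5,8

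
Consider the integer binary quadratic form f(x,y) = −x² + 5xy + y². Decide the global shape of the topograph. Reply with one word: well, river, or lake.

D = b²−4ac = 5² − 4·(-1)·1 = 29
D > 0 non-square ⇒ indefinite ⇒ periodic river

river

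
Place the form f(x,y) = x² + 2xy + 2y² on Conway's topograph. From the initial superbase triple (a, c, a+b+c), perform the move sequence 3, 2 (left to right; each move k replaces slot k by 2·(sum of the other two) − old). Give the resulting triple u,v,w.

start (1,2,5) = (f(1,0),f(0,1),f(1,1))
replace slot 3: 2·(1+2) − 5 = 1 → (1,2,1)
replace slot 2: 2·(1+1) − 2 = 2 → (1,2,1)

1,2,1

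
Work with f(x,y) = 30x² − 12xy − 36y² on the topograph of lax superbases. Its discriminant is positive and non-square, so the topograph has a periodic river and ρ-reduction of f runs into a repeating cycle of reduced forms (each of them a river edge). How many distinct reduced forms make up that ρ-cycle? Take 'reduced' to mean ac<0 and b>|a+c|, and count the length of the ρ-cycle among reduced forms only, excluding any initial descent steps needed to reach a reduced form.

D = 4464, ⌊√D⌋ = 66
descent: ρ → (-36,12,30)  [lands on river]
river: ρ → (30,48,-18)
river: ρ → (-18,60,12)
river: ρ → (12,60,-18)
river: ρ → (-18,48,30)
river: ρ → (30,12,-36)
river: ρ → (-36,60,6)
river: ρ → (6,60,-36)
ρ-cycle length = 8 (tail of 1 descent step not counted)

8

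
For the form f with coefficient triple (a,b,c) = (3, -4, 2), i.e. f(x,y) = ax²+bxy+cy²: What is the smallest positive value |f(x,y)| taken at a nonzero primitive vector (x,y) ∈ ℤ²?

translate: b→2 (≡-4 mod 6), so (3,-4,2)→(3,2,1)
flip: (3,2,1)→(1,-2,3)
translate: b→0 (≡-2 mod 2), so (1,-2,3)→(1,0,2)
reduced (well bottom): (1,0,2) with a≤c, −a<b≤a
well minimum = a = 1

1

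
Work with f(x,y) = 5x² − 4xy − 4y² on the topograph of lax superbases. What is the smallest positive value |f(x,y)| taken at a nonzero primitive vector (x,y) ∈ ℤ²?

descent: ρ → (-4,4,5)  [lands on river]
river: ρ → (5,6,-3)
river: ρ → (-3,6,5)
river: ρ → (5,4,-4)
closes: descent 1, river 4
min |a| on river = 3

3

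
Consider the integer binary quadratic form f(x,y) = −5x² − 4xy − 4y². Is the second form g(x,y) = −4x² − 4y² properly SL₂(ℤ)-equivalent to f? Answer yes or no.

D₁ = -64, D₂ = -64
f is negative-definite; reduce −f:
−f: flip: (5,4,4)→(4,-4,5)
−f: translate: b→4 (≡-4 mod 8), so (4,-4,5)→(4,4,5)
−f: reduced (well bottom): (4,4,5) with a≤c, −a<b≤a
flip sign back: reduced form of f is (-4,-4,-5)
g is negative-definite; reduce −g:
−g: reduced (well bottom): (4,0,4) with a≤c, −a<b≤a
flip sign back: reduced form of g is (-4,0,-4)
reduced forms (-4, -4, -5) vs (-4, 0, -4) ⇒ inequivalent

no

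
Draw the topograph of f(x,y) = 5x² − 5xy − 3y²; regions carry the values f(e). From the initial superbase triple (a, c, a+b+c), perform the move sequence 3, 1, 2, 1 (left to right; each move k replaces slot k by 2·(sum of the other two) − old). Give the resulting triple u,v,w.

start (5,-3,-3) = (f(1,0),f(0,1),f(1,1))
replace slot 3: 2·(5+(-3)) − (-3) = 7 → (5,-3,7)
replace slot 1: 2·((-3)+7) − 5 = 3 → (3,-3,7)
replace slot 2: 2·(3+7) − (-3) = 23 → (3,23,7)
replace slot 1: 2·(23+7) − 3 = 57 → (57,23,7)

57,23,7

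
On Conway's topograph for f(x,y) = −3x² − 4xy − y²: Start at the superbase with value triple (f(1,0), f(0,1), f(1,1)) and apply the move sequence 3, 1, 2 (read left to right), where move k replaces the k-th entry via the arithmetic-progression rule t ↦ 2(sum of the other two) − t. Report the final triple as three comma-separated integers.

start (-3,-1,-8) = (f(1,0),f(0,1),f(1,1))
replace slot 3: 2·((-3)+(-1)) − (-8) = 0 → (-3,-1,0)
replace slot 1: 2·((-1)+0) − (-3) = 1 → (1,-1,0)
replace slot 2: 2·(1+0) − (-1) = 3 → (1,3,0)

1,3,0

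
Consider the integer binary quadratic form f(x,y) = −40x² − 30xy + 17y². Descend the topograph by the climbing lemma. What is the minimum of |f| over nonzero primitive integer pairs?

descent: ρ → (17,30,-40)  [lands on river]
river: ρ → (-40,50,7)
river: ρ → (7,48,-47)
river: ρ → (-47,46,8)
river: ρ → (8,50,-35)
river: ρ → (-35,20,23)
river: ρ → (23,26,-32)
river: ρ → (-32,38,17)
closes: descent 1, river 8
min |a| on river = 7

7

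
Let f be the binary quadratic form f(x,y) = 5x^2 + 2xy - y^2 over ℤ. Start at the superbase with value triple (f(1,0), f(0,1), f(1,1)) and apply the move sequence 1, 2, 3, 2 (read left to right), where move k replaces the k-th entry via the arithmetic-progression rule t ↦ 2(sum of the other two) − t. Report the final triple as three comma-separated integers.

start (5,-1,6) = (f(1,0),f(0,1),f(1,1))
replace slot 1: 2·((-1)+6) − 5 = 5 → (5,-1,6)
replace slot 2: 2·(5+6) − (-1) = 23 → (5,23,6)
replace slot 3: 2·(5+23) − 6 = 50 → (5,23,50)
replace slot 2: 2·(5+50) − 23 = 87 → (5,87,50)

5,87,50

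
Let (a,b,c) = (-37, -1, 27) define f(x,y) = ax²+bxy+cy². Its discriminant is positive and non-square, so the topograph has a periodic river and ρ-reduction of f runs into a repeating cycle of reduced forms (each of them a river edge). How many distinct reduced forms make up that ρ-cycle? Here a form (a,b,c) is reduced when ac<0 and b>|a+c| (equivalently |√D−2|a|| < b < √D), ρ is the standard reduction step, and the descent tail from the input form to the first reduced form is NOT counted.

D = 3997, ⌊√D⌋ = 63
descent: ρ → (27,55,-9)  [lands on river]
river: ρ → (-9,53,33)
river: ρ → (33,13,-29)
river: ρ → (-29,45,17)
river: ρ → (17,57,-11)
river: ρ → (-11,53,27)
ρ-cycle length = 6 (tail of 1 descent step not counted)

6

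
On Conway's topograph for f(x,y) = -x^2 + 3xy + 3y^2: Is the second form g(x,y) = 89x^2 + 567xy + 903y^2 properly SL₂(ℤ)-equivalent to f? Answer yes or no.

D₁ = 21, D₂ = 21
river cycle of f (length 2): (3, 3, -1), (-1, 3, 3)
river cycle of g (length 2): (3, 3, -1), (-1, 3, 3)
cycles coincide ⇒ equivalent

yes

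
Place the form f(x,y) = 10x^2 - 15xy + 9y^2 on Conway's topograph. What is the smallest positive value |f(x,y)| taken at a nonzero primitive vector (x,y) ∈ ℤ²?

translate: b→5 (≡-15 mod 20), so (10,-15,9)→(10,5,4)
flip: (10,5,4)→(4,-5,10)
translate: b→3 (≡-5 mod 8), so (4,-5,10)→(4,3,9)
reduced (well bottom): (4,3,9) with a≤c, −a<b≤a
well minimum = a = 4

4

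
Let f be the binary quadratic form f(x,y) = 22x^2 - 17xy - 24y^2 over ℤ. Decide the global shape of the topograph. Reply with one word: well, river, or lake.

D = b²−4ac = (-17)² − 4·22·(-24) = 2401
D = 49² is a perfect square ⇒ form factors over ℤ ⇒ lakes

lake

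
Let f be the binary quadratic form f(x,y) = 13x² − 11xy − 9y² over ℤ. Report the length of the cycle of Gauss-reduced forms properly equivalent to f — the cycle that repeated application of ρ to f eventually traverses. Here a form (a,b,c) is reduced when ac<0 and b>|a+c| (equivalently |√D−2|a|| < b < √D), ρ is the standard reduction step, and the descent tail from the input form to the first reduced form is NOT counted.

D = 589, ⌊√D⌋ = 24
descent: ρ → (-9,11,13)  [lands on river]
river: ρ → (13,15,-7)
river: ρ → (-7,13,15)
river: ρ → (15,17,-5)
river: ρ → (-5,23,3)
river: ρ → (3,19,-19)
river: ρ → (-19,19,3)
river: ρ → (3,23,-5)
river: ρ → (-5,17,15)
river: ρ → (15,13,-7)
river: ρ → (-7,15,13)
river: ρ → (13,11,-9)
river: ρ → (-9,7,15)
river: ρ → (15,23,-1)
river: ρ → (-1,23,15)
river: ρ → (15,7,-9)
ρ-cycle length = 16 (tail of 1 descent step not counted)

16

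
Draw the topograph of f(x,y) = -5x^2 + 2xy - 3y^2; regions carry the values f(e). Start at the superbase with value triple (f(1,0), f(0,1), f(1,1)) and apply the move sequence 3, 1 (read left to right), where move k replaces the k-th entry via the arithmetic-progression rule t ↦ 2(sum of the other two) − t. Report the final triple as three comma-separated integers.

start (-5,-3,-6) = (f(1,0),f(0,1),f(1,1))
replace slot 3: 2·((-5)+(-3)) − (-6) = -10 → (-5,-3,-10)
replace slot 1: 2·((-3)+(-10)) − (-5) = -21 → (-21,-3,-10)

-21,-3,-10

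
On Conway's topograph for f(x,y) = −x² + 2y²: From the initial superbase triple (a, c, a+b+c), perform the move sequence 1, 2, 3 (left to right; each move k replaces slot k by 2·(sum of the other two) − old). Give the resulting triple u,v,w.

start (-1,2,1) = (f(1,0),f(0,1),f(1,1))
replace slot 1: 2·(2+1) − (-1) = 7 → (7,2,1)
replace slot 2: 2·(7+1) − 2 = 14 → (7,14,1)
replace slot 3: 2·(7+14) − 1 = 41 → (7,14,41)

7,14,41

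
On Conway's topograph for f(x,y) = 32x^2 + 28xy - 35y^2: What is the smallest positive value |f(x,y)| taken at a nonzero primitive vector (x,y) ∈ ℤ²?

river: ρ → (-35,42,25)
river: ρ → (25,58,-19)
river: ρ → (-19,56,28)
river: ρ → (28,56,-19)
river: ρ → (-19,58,25)
river: ρ → (25,42,-35)
river: ρ → (-35,28,32)
river: ρ → (32,36,-31)
river: ρ → (-31,26,37)
river: ρ → (37,48,-20)
river: ρ → (-20,72,1)
river: ρ → (1,72,-20)
river: ρ → (-20,48,37)
river: ρ → (37,26,-31)
river: ρ → (-31,36,32)
river: ρ → (32,28,-35)
closes: descent 0, river 16
min |a| on river = 1

1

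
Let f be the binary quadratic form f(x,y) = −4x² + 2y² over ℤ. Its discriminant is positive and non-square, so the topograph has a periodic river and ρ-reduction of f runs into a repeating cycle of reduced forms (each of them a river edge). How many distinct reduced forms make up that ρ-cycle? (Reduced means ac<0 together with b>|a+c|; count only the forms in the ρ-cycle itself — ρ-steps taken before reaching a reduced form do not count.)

D = 32, ⌊√D⌋ = 5
descent: ρ → (2,4,-2)  [lands on river]
river: ρ → (-2,4,2)
ρ-cycle length = 2 (tail of 1 descent step not counted)

2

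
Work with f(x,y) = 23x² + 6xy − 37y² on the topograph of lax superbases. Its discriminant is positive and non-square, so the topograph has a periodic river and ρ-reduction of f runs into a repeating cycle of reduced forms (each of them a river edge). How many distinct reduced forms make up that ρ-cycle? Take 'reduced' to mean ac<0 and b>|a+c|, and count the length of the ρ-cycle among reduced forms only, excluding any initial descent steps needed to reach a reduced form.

D = 3440, ⌊√D⌋ = 58
descent: ρ → (-37,-6,23)
descent: ρ → (23,52,-8)  [lands on river]
river: ρ → (-8,44,47)
river: ρ → (47,50,-5)
river: ρ → (-5,50,47)
river: ρ → (47,44,-8)
river: ρ → (-8,52,23)
river: ρ → (23,40,-20)
river: ρ → (-20,40,23)
ρ-cycle length = 8 (tail of 2 descent steps not counted)

8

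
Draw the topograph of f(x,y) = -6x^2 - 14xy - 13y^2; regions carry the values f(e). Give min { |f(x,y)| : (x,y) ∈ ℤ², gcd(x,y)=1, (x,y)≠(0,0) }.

translate: b→2 (≡14 mod 12), so (6,14,13)→(6,2,5)
flip: (6,2,5)→(5,-2,6)
reduced (well bottom): (5,-2,6) with a≤c, −a<b≤a
well minimum |f| = |-5| = 5 (negative-definite)

5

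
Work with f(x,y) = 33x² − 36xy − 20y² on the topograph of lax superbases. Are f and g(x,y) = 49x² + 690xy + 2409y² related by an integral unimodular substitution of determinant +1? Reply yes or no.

D₁ = 3936, D₂ = 3936
river cycle of f (length 10): (-20, 36, 33), (33, 30, -23), (-23, 62, 1), (1, 62, -23), (-23, 30, 33), (33, 36, -20), (-20, 44, 25), (25, 56, -8), (-8, 56, 25), (25, 44, -20)
river cycle of g (length 10): (-20, 36, 33), (33, 30, -23), (-23, 62, 1), (1, 62, -23), (-23, 30, 33), (33, 36, -20), (-20, 44, 25), (25, 56, -8), (-8, 56, 25), (25, 44, -20)
cycles coincide ⇒ equivalent

yes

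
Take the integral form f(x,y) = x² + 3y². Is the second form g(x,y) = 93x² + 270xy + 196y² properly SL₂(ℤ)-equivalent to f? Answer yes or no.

D₁ = -12, D₂ = -12
f: reduced (well bottom): (1,0,3) with a≤c, −a<b≤a
g: translate: b→84 (≡270 mod 186), so (93,270,196)→(93,84,19)
g: flip: (93,84,19)→(19,-84,93)
g: translate: b→-8 (≡-84 mod 38), so (19,-84,93)→(19,-8,1)
g: flip: (19,-8,1)→(1,8,19)
g: translate: b→0 (≡8 mod 2), so (1,8,19)→(1,0,3)
g: reduced (well bottom): (1,0,3) with a≤c, −a<b≤a
reduced forms (1, 0, 3) vs (1, 0, 3) ⇒ equivalent

yes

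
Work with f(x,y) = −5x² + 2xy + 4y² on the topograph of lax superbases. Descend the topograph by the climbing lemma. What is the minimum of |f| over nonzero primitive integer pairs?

river: ρ → (4,6,-3)
river: ρ → (-3,6,4)
river: ρ → (4,2,-5)
river: ρ → (-5,8,1)
river: ρ → (1,8,-5)
river: ρ → (-5,2,4)
closes: descent 0, river 6
min |a| on river = 1

1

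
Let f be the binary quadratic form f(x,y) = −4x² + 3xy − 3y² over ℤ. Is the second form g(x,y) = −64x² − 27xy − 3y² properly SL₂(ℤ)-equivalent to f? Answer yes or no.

D₁ = -39, D₂ = -39
f is negative-definite; reduce −f:
−f: flip: (4,-3,3)→(3,3,4)
−f: reduced (well bottom): (3,3,4) with a≤c, −a<b≤a
flip sign back: reduced form of f is (-3,-3,-4)
g is negative-definite; reduce −g:
−g: flip: (64,27,3)→(3,-27,64)
−g: translate: b→3 (≡-27 mod 6), so (3,-27,64)→(3,3,4)
−g: reduced (well bottom): (3,3,4) with a≤c, −a<b≤a
flip sign back: reduced form of g is (-3,-3,-4)
reduced forms (-3, -3, -4) vs (-3, -3, -4) ⇒ equivalent

yes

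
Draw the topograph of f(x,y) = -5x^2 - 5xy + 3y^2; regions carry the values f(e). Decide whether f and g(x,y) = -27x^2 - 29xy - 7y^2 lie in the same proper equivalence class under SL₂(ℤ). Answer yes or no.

D₁ = 85, D₂ = 85
river cycle of f (length 6): (3, 5, -5), (-5, 5, 3), (3, 7, -3), (-3, 5, 5), (5, 5, -3), (-3, 7, 3)
river cycle of g (length 6): (3, 5, -5), (-5, 5, 3), (3, 7, -3), (-3, 5, 5), (5, 5, -3), (-3, 7, 3)
cycles coincide ⇒ equivalent

yes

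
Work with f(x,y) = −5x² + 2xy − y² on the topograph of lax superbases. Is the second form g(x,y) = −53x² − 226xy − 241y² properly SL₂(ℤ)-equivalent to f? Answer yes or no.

D₁ = -16, D₂ = -16
f is negative-definite; reduce −f:
−f: flip: (5,-2,1)→(1,2,5)
−f: translate: b→0 (≡2 mod 2), so (1,2,5)→(1,0,4)
−f: reduced (well bottom): (1,0,4) with a≤c, −a<b≤a
flip sign back: reduced form of f is (-1,0,-4)
g is negative-definite; reduce −g:
−g: translate: b→14 (≡226 mod 106), so (53,226,241)→(53,14,1)
−g: flip: (53,14,1)→(1,-14,53)
−g: translate: b→0 (≡-14 mod 2), so (1,-14,53)→(1,0,4)
−g: reduced (well bottom): (1,0,4) with a≤c, −a<b≤a
flip sign back: reduced form of g is (-1,0,-4)
reduced forms (-1, 0, -4) vs (-1, 0, -4) ⇒ equivalent

yes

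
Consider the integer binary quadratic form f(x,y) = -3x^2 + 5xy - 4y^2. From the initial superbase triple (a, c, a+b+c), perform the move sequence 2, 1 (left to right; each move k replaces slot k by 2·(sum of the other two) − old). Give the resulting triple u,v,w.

start (-3,-4,-2) = (f(1,0),f(0,1),f(1,1))
replace slot 2: 2·((-3)+(-2)) − (-4) = -6 → (-3,-6,-2)
replace slot 1: 2·((-6)+(-2)) − (-3) = -13 → (-13,-6,-2)

-13,-6,-2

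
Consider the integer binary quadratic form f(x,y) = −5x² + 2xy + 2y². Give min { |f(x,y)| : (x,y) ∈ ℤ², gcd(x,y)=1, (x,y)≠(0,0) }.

descent: ρ → (2,6,-1)  [lands on river]
river: ρ → (-1,6,2)
closes: descent 1, river 2
min |a| on river = 1

1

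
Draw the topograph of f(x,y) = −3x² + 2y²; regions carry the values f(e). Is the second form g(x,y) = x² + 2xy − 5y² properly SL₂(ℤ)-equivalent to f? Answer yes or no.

D₁ = 24, D₂ = 24
river cycle of f (length 2): (2, 4, -1), (-1, 4, 2)
river cycle of g (length 2): (1, 4, -2), (-2, 4, 1)
cycles differ ⇒ inequivalent

no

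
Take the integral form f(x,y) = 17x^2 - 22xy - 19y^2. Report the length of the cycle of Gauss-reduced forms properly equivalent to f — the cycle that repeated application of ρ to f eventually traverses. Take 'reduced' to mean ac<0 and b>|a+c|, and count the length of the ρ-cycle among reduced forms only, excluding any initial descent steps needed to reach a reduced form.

D = 1776, ⌊√D⌋ = 42
descent: ρ → (-19,22,17)  [lands on river]
river: ρ → (17,12,-24)
river: ρ → (-24,36,5)
river: ρ → (5,34,-31)
river: ρ → (-31,28,8)
river: ρ → (8,36,-15)
river: ρ → (-15,24,20)
river: ρ → (20,16,-19)
ρ-cycle length = 8 (tail of 1 descent step not counted)

8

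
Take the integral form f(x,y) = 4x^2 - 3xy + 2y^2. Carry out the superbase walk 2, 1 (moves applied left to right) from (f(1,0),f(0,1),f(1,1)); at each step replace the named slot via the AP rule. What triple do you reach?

start (4,2,3) = (f(1,0),f(0,1),f(1,1))
replace slot 2: 2·(4+3) − 2 = 12 → (4,12,3)
replace slot 1: 2·(12+3) − 4 = 26 → (26,12,3)

26,12,3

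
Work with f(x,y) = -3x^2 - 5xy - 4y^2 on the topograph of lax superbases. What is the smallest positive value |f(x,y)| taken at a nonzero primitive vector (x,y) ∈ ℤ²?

translate: b→-1 (≡5 mod 6), so (3,5,4)→(3,-1,2)
flip: (3,-1,2)→(2,1,3)
reduced (well bottom): (2,1,3) with a≤c, −a<b≤a
well minimum |f| = |-2| = 2 (negative-definite)

2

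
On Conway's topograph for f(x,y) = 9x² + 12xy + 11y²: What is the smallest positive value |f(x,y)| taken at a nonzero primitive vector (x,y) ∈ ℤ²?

translate: b→-6 (≡12 mod 18), so (9,12,11)→(9,-6,8)
flip: (9,-6,8)→(8,6,9)
reduced (well bottom): (8,6,9) with a≤c, −a<b≤a
well minimum = a = 8

8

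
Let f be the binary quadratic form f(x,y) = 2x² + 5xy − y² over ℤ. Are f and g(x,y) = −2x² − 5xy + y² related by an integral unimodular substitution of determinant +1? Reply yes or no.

D₁ = 33, D₂ = 33
river cycle of f (length 4): (-1, 5, 2), (2, 3, -3), (-3, 3, 2), (2, 5, -1)
river cycle of g (length 4): (1, 5, -2), (-2, 3, 3), (3, 3, -2), (-2, 5, 1)
cycles differ ⇒ inequivalent

no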